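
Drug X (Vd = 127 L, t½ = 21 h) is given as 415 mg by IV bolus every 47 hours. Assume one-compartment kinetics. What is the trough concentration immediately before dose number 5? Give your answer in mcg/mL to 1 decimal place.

f = (1/2)^(τ/t½) = (1/2)^(47/21) ≈ 0.2120.
C₀ = D/Vd = 415/127 ≈ 3.268 mcg/mL.
Before the 5th dose, 4 doses have been given. Superposition: Cmin = C₀·(f + f² + … + f^4).
≈ 3.268 × (0.2120 + 0.0449 + 0.0095 + 0.0020) ≈ 3.268 × 0.2684 ≈ 0.877 mcg/mL.

0.9 mcg/mL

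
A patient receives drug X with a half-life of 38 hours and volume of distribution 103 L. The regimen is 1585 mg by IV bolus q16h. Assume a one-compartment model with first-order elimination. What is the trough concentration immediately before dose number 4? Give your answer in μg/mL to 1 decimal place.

26.5 μg/mL

f = (1/2)^(τ/t½) = (1/2)^(16/38) ≈ 0.7469.
C₀ = D/Vd = 1585/103 ≈ 15.388 μg/mL.
Before the 4th dose, 3 doses have been given. Superposition: Cmin = C₀·(f + f² + … + f^3).
≈ 15.388 × (0.7469 + 0.5579 + 0.4167) ≈ 15.388 × 1.7215 ≈ 26.490 μg/mL.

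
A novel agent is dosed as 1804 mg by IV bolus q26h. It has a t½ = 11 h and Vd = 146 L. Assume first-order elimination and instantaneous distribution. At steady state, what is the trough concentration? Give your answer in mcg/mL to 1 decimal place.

3.0 mcg/mL

Over one 26-h interval, 26/11 ≈ 2.3636 half-lives elapse, leaving f ≈ 0.1943 of each dose.
Single-dose peak C₀ = D/Vd = 1804/146 ≈ 12.356 mcg/mL.
Steady-state trough Cmin,ss = C₀·f/(1−f) ≈ 12.356 × 0.1943/0.8057 ≈ 2.980 mcg/mL.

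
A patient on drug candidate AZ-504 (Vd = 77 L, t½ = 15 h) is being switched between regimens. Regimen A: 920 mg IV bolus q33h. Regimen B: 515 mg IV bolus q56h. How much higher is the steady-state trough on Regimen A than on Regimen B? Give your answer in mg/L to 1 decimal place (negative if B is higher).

2.8 mg/L

Regimen A: f = (1/2)^(33/15) ≈ 0.2176; Cmin,ss = (920/77)·f/(1−f) ≈ 3.323 mg/L.
Regimen B: f = (1/2)^(56/15) ≈ 0.0752; Cmin,ss = (515/77)·f/(1−f) ≈ 0.544 mg/L.
Difference ≈ 3.323 − 0.544 ≈ 2.779 mg/L.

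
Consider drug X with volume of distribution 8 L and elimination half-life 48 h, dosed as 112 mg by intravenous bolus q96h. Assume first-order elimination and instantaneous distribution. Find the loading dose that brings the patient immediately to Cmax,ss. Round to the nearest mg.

f = (1/2)^(96/48) ≈ 0.250000; accumulation ratio R = 1/(1−f) ≈ 1.33333.
Loading dose to hit Cmax,ss on first dose: D_load = D_maint·R ≈ 112 × 1.33333 ≈ 149.33 mg.

149 mg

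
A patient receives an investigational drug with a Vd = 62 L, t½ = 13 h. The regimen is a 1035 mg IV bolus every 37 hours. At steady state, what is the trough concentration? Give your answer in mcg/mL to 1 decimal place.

k = ln2/t½ = ln2/13 ≈ 0.053319 h⁻¹; fraction remaining f = e^(−kτ) = e^(−0.053319×37) ≈ 0.1391.
Accumulation ratio R = 1/(1 − f) ≈ 1/0.8609 ≈ 1.1616.
Single-dose peak C₀ = D/Vd = 1035/62 ≈ 16.694 mcg/mL.
Steady-state peak Cmax,ss = C₀·R ≈ 16.694 × 1.1616 ≈ 19.392 mcg/mL.
Steady-state trough Cmin,ss = Cmax,ss·f ≈ 19.392 × 0.1391 ≈ 2.697 mcg/mL.

2.7 mcg/mL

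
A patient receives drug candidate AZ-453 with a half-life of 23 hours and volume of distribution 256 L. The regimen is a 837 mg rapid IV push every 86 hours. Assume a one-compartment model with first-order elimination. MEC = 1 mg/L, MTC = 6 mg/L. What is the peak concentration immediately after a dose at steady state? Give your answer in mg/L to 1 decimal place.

Over one 86-h interval, 86/23 ≈ 3.7391 half-lives elapse, leaving f ≈ 0.0749 of each dose.
Accumulation ratio R = 1/(1 − f) ≈ 1/0.9251 ≈ 1.0810.
Single-dose peak C₀ = D/Vd = 837/256 ≈ 3.270 mg/L.
Steady-state peak Cmax,ss = C₀·R ≈ 3.270 × 1.0810 ≈ 3.535 mg/L.
Peak 3.5 mg/L vs MTC 6 mg/L: below toxic threshold.

3.5 mg/L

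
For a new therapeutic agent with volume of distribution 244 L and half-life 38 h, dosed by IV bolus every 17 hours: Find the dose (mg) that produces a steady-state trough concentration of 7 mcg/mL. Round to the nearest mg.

621 mg

τ/t½ = 17/38 ≈ 0.44737, so f = (1/2)^(17/38) ≈ 0.733379.
Cmin,ss = (D/Vd)·f/(1−f), so D = Cmin,ss·Vd·(1−f)/f.
D = 7 × 244 × (1−f)/f ≈ 7 × 244 × 0.36355 ≈ 620.94 mg.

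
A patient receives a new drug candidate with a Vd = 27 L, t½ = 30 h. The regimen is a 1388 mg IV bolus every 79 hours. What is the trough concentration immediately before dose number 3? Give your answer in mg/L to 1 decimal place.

f = (1/2)^(τ/t½) = (1/2)^(79/30) ≈ 0.1612.
C₀ = D/Vd = 1388/27 ≈ 51.407 mg/L.
Before the 3rd dose, 2 doses have been given. Superposition: Cmin = C₀·(f + f²).
≈ 51.407 × (0.1612 + 0.0260) ≈ 51.407 × 0.1872 ≈ 9.623 mg/L.

9.6 mg/L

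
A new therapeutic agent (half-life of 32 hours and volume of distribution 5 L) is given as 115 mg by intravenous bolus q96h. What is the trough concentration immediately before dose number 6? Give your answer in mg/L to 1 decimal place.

3.3 mg/L

f = (1/2)^(τ/t½) = (1/2)^(96/32) ≈ 0.1250.
C₀ = D/Vd = 115/5 ≈ 23.000 mg/L.
Before the 6th dose, 5 doses have been given. Superposition: Cmin = C₀·(f + f² + … + f^5).
≈ 23.000 × (0.1250 + 0.0156 + 0.0020 + 0.0002 + 0.0000) ≈ 23.000 × 0.1428 ≈ 3.284 mg/L.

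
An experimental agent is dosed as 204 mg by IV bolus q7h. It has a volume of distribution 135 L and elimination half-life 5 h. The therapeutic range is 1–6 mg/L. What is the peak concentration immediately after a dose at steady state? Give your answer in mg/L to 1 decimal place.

Over one 7-h interval, 7/5 ≈ 1.4 half-lives elapse, leaving f ≈ 0.3789 of each dose.
Accumulation ratio R = 1/(1 − f) ≈ 1/0.6211 ≈ 1.6100.
Each bolus raises the concentration by D/Vd = 204/135 ≈ 1.511 mg/L.
Steady-state peak Cmax,ss = C₀·R ≈ 1.511 × 1.6100 ≈ 2.433 mg/L.
Peak 2.4 mg/L vs MTC 6 mg/L: below toxic threshold.

2.4 mg/L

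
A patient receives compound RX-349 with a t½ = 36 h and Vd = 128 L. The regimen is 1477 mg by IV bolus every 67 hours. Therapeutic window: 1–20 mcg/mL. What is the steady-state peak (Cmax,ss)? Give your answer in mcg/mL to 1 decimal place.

τ/t½ = 67/36 ≈ 1.8611, so fraction remaining f = (1/2)^(67/36) ≈ 0.2753.
Accumulation ratio R = 1/(1 − f) ≈ 1/0.7247 ≈ 1.3799.
Each bolus raises the concentration by D/Vd = 1477/128 ≈ 11.539 mcg/mL.
Steady-state peak Cmax,ss = C₀·R ≈ 11.539 × 1.3799 ≈ 15.923 mcg/mL.
Peak 15.9 mcg/mL vs MTC 20 mcg/mL: below toxic threshold.

15.9 mcg/mL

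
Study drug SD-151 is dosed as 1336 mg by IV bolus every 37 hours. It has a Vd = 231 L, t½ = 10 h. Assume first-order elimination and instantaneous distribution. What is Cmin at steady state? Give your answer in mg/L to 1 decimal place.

τ/t½ = 37/10 ≈ 3.7, so fraction remaining f = (1/2)^(37/10) ≈ 0.0769.
Accumulation ratio R = 1/(1 − f) ≈ 1/0.9231 ≈ 1.0833.
Single-dose peak C₀ = D/Vd = 1336/231 ≈ 5.784 mg/L.
Steady-state peak Cmax,ss = C₀·R ≈ 5.784 × 1.0833 ≈ 6.266 mg/L.
Steady-state trough Cmin,ss = Cmax,ss·f ≈ 6.266 × 0.0769 ≈ 0.482 mg/L.

0.5 mg/L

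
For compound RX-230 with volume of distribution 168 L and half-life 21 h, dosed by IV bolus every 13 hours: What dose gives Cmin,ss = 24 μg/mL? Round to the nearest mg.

τ/t½ = 13/21 ≈ 0.61905, so f = (1/2)^(13/21) ≈ 0.651101.
Cmin,ss = (D/Vd)·f/(1−f), so D = Cmin,ss·Vd·(1−f)/f.
D = 24 × 168 × (1−f)/f ≈ 24 × 168 × 0.53586 ≈ 2160.59 mg.

2161 mg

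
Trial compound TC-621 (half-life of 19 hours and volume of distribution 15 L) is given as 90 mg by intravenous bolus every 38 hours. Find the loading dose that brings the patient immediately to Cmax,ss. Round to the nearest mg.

f = (1/2)^(38/19) ≈ 0.250000; accumulation ratio R = 1/(1−f) ≈ 1.33333.
Loading dose to hit Cmax,ss on first dose: D_load = D_maint·R ≈ 90 × 1.33333 ≈ 120.00 mg.

120 mg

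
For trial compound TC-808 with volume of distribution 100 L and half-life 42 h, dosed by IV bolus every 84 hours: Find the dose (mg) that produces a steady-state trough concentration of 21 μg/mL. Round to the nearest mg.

6300 mg

τ/t½ = 84/42 ≈ 2, so f = (1/2)^(84/42) ≈ 0.250000.
Cmin,ss = (D/Vd)·f/(1−f), so D = Cmin,ss·Vd·(1−f)/f.
D = 21 × 100 × (1−f)/f ≈ 21 × 100 × 3.00000 ≈ 6300.00 mg.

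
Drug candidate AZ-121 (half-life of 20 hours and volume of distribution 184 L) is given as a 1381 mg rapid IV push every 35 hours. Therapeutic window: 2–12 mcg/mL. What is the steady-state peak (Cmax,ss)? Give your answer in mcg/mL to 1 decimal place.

τ/t½ = 35/20 ≈ 1.75, so fraction remaining f = (1/2)^(35/20) ≈ 0.2973.
Accumulation ratio R = 1/(1 − f) ≈ 1/0.7027 ≈ 1.4231.
Each bolus raises the concentration by D/Vd = 1381/184 ≈ 7.505 mcg/mL.
Steady-state peak Cmax,ss = C₀·R ≈ 7.505 × 1.4231 ≈ 10.680 mcg/mL.
Peak 10.7 mcg/mL vs MTC 12 mcg/mL: below toxic threshold.

10.7 mcg/mL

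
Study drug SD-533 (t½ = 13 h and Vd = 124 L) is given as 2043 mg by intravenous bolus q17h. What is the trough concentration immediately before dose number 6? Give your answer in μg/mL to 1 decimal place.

f = (1/2)^(τ/t½) = (1/2)^(17/13) ≈ 0.4040.
C₀ = D/Vd = 2043/124 ≈ 16.476 μg/mL.
Before the 6th dose, 5 doses have been given. Superposition: Cmin = C₀·(f + f² + … + f^5).
≈ 16.476 × (0.4040 + 0.1632 + 0.0659 + 0.0266 + 0.0108) ≈ 16.476 × 0.6705 ≈ 11.047 μg/mL.

11.0 μg/mL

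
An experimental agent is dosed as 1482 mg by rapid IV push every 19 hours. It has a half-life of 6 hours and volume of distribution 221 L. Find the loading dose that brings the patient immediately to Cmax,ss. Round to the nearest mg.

f = (1/2)^(19/6) ≈ 0.111362; accumulation ratio R = 1/(1−f) ≈ 1.12532.
Loading dose to hit Cmax,ss on first dose: D_load = D_maint·R ≈ 1482 × 1.12532 ≈ 1667.72 mg.

1668 mg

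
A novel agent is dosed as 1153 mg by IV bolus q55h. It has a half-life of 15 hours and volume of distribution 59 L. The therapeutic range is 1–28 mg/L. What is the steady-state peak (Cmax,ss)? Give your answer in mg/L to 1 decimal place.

21.2 mg/L

τ/t½ = 55/15 ≈ 3.6667, so fraction remaining f = (1/2)^(55/15) ≈ 0.0787.
At steady state, accumulation factor R = 1/(1 − e^(−kτ)) ≈ 1.0854.
Single-dose peak C₀ = D/Vd = 1153/59 ≈ 19.542 mg/L.
Steady-state peak Cmax,ss = C₀·R ≈ 19.542 × 1.0854 ≈ 21.211 mg/L.
Peak 21.2 mg/L vs MTC 28 mg/L: below toxic threshold.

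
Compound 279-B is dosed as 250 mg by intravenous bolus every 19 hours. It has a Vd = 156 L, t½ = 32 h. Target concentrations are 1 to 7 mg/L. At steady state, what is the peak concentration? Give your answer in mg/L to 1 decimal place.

k = ln2/t½ = ln2/32 ≈ 0.021661 h⁻¹; fraction remaining f = e^(−kτ) = e^(−0.021661×19) ≈ 0.6626.
At steady state, accumulation factor R = 1/(1 − e^(−kτ)) ≈ 2.9638.
Each bolus raises the concentration by D/Vd = 250/156 ≈ 1.603 mg/L.
Steady-state peak Cmax,ss = C₀·R ≈ 1.603 × 2.9638 ≈ 4.751 mg/L.
Peak 4.8 mg/L vs MTC 7 mg/L: below toxic threshold.

4.8 mg/L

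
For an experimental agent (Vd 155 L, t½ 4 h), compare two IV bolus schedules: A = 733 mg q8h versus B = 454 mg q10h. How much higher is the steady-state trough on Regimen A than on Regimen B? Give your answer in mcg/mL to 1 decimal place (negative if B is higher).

0.9 mcg/mL

Regimen A: f = (1/2)^(8/4) ≈ 0.2500; Cmin,ss = (733/155)·f/(1−f) ≈ 1.576 mcg/mL.
Regimen B: f = (1/2)^(10/4) ≈ 0.1768; Cmin,ss = (454/155)·f/(1−f) ≈ 0.629 mcg/mL.
Difference ≈ 1.576 − 0.629 ≈ 0.947 mcg/mL.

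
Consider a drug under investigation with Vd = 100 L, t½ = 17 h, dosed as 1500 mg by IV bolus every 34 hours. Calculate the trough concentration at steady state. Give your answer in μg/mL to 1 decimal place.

5.0 μg/mL

τ = 34 h = 2 half-lives, so f = (1/2)^2 = 0.25.
Accumulation ratio R = 1/(1 − f) = 1/0.75 = 4/3.
Single-dose peak C₀ = D/Vd = 1500/100 = 15 μg/mL.
Steady-state peak Cmax,ss = C₀·R = 15 × 4/3 ≈ 20.000 μg/mL.
Steady-state trough Cmin,ss = Cmax,ss·f ≈ 20.000 × 0.25 ≈ 5.000 μg/mL.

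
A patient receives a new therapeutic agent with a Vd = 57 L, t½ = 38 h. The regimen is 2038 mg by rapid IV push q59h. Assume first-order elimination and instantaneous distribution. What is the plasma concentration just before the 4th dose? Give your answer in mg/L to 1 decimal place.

f = (1/2)^(τ/t½) = (1/2)^(59/38) ≈ 0.3409.
C₀ = D/Vd = 2038/57 ≈ 35.754 mg/L.
Before the 4th dose, 3 doses have been given. Superposition: Cmin = C₀·(f + f² + … + f^3).
≈ 35.754 × (0.3409 + 0.1162 + 0.0396) ≈ 35.754 × 0.4967 ≈ 17.759 mg/L.

17.8 mg/L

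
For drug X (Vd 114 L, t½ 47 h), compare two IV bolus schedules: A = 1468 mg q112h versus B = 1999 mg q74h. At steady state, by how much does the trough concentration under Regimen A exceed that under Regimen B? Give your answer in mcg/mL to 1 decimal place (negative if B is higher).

Regimen A: f = (1/2)^(112/47) ≈ 0.1917; Cmin,ss = (1468/114)·f/(1−f) ≈ 3.054 mcg/mL.
Regimen B: f = (1/2)^(74/47) ≈ 0.3358; Cmin,ss = (1999/114)·f/(1−f) ≈ 8.865 mcg/mL.
Difference ≈ 3.054 − 8.865 ≈ -5.811 mcg/mL.

-5.8 mcg/mL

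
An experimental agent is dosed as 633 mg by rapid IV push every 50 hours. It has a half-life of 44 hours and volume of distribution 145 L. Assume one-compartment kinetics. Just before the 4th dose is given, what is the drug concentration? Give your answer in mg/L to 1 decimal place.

f = (1/2)^(τ/t½) = (1/2)^(50/44) ≈ 0.4549.
C₀ = D/Vd = 633/145 ≈ 4.366 mg/L.
Before the 4th dose, 3 doses have been given. Superposition: Cmin = C₀·(f + f² + … + f^3).
≈ 4.366 × (0.4549 + 0.2069 + 0.0941) ≈ 4.366 × 0.7559 ≈ 3.300 mg/L.

3.3 mg/L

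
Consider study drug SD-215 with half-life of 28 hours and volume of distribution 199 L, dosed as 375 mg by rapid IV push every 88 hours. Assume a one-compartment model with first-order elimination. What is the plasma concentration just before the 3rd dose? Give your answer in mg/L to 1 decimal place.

f = (1/2)^(τ/t½) = (1/2)^(88/28) ≈ 0.1132.
C₀ = D/Vd = 375/199 ≈ 1.884 mg/L.
Before the 3rd dose, 2 doses have been given. Superposition: Cmin = C₀·(f + f²).
≈ 1.884 × (0.1132 + 0.0128) ≈ 1.884 × 0.1260 ≈ 0.237 mg/L.

0.2 mg/L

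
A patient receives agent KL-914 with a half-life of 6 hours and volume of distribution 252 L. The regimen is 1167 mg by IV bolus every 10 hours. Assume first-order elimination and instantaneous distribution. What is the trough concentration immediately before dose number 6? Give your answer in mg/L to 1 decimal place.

f = (1/2)^(τ/t½) = (1/2)^(10/6) ≈ 0.3150.
C₀ = D/Vd = 1167/252 ≈ 4.631 mg/L.
Before the 6th dose, 5 doses have been given. Superposition: Cmin = C₀·(f + f² + … + f^5).
≈ 4.631 × (0.3150 + 0.0992 + 0.0313 + 0.0098 + 0.0031) ≈ 4.631 × 0.4584 ≈ 2.123 mg/L.

2.1 mg/L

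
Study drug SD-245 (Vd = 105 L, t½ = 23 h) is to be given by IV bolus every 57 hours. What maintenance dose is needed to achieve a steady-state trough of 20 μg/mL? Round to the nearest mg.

9602 mg

τ/t½ = 57/23 ≈ 2.4783, so f = (1/2)^(57/23) ≈ 0.179461.
Cmin,ss = (D/Vd)·f/(1−f), so D = Cmin,ss·Vd·(1−f)/f.
D = 20 × 105 × (1−f)/f ≈ 20 × 105 × 4.57224 ≈ 9601.70 mg.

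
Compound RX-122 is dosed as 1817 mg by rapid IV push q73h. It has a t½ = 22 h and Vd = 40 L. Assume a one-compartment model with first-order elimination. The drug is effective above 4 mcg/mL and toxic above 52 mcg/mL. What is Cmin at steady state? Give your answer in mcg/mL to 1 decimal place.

τ/t½ = 73/22 ≈ 3.3182, so fraction remaining f = (1/2)^(73/22) ≈ 0.1003.
Accumulation ratio R = 1/(1 − f) ≈ 1/0.8997 ≈ 1.1115.
Single-dose peak C₀ = D/Vd = 1817/40 ≈ 45.425 mcg/mL.
Cmax,ss = C₀/(1 − f) ≈ 45.425/0.8997 ≈ 50.489 mcg/mL.
One interval later, Cmin,ss = Cmax,ss·e^(−kτ) ≈ 50.489 × 0.1003 ≈ 5.064 mcg/mL.
Trough 5.1 mcg/mL vs MEC 4 mcg/mL: adequate.

5.1 mcg/mL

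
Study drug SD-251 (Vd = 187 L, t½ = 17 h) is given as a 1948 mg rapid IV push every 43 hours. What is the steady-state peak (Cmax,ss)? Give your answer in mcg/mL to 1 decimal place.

τ/t½ = 43/17 ≈ 2.5294, so fraction remaining f = (1/2)^(43/17) ≈ 0.1732.
At steady state, accumulation factor R = 1/(1 − e^(−kτ)) ≈ 1.2095.
Each bolus raises the concentration by D/Vd = 1948/187 ≈ 10.417 mcg/mL.
Cmax,ss = C₀/(1 − f) ≈ 10.417/0.8268 ≈ 12.599 mcg/mL.

12.6 mcg/mL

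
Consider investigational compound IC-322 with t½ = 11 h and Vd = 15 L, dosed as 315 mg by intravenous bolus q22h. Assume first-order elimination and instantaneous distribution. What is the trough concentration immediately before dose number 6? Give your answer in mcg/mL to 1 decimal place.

f = (1/2)^(τ/t½) = (1/2)^(22/11) ≈ 0.2500.
C₀ = D/Vd = 315/15 ≈ 21.000 mcg/mL.
Before the 6th dose, 5 doses have been given. Superposition: Cmin = C₀·(f + f² + … + f^5).
≈ 21.000 × (0.2500 + 0.0625 + 0.0156 + 0.0039 + 0.0010) ≈ 21.000 × 0.3330 ≈ 6.993 mcg/mL.

7.0 mcg/mL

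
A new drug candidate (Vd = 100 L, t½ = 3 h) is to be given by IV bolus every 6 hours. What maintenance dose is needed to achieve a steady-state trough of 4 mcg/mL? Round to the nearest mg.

1200 mg

τ/t½ = 6/3 ≈ 2, so f = (1/2)^(6/3) ≈ 0.250000.
Cmin,ss = (D/Vd)·f/(1−f), so D = Cmin,ss·Vd·(1−f)/f.
D = 4 × 100 × (1−f)/f ≈ 4 × 100 × 3.00000 ≈ 1200.00 mg.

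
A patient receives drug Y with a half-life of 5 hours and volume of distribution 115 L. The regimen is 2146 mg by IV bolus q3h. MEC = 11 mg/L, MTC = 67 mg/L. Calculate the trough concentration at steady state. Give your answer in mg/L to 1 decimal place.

k = ln2/t½ = ln2/5 ≈ 0.138629 h⁻¹; fraction remaining f = e^(−kτ) = e^(−0.138629×3) ≈ 0.6598.
Accumulation ratio R = 1/(1 − f) ≈ 1/0.3402 ≈ 2.9394.
Each bolus raises the concentration by D/Vd = 2146/115 ≈ 18.661 mg/L.
Steady-state peak Cmax,ss = C₀·R ≈ 18.661 × 2.9394 ≈ 54.852 mg/L.
Steady-state trough Cmin,ss = Cmax,ss·f ≈ 54.852 × 0.6598 ≈ 36.191 mg/L.
Trough 36.2 mg/L vs MEC 11 mg/L: adequate.

36.2 mg/L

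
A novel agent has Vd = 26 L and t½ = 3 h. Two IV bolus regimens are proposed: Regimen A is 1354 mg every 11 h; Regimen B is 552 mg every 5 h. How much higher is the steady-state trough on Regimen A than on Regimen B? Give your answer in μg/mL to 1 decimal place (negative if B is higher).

-5.3 μg/mL

Regimen A: f = (1/2)^(11/3) ≈ 0.0787; Cmin,ss = (1354/26)·f/(1−f) ≈ 4.449 μg/mL.
Regimen B: f = (1/2)^(5/3) ≈ 0.3150; Cmin,ss = (552/26)·f/(1−f) ≈ 9.763 μg/mL.
Difference ≈ 4.449 − 9.763 ≈ -5.314 μg/mL.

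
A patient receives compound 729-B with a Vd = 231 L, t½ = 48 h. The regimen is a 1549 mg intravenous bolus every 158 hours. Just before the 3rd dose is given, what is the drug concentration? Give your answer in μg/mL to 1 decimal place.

f = (1/2)^(τ/t½) = (1/2)^(158/48) ≈ 0.1021.
C₀ = D/Vd = 1549/231 ≈ 6.706 μg/mL.
Before the 3rd dose, 2 doses have been given. Superposition: Cmin = C₀·(f + f²).
≈ 6.706 × (0.1021 + 0.0104) ≈ 6.706 × 0.1125 ≈ 0.754 μg/mL.

0.8 μg/mL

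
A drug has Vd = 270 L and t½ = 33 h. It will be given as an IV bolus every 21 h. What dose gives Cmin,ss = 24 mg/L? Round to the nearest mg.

3593 mg

τ/t½ = 21/33 ≈ 0.63636, so f = (1/2)^(21/33) ≈ 0.643332.
Cmin,ss = (D/Vd)·f/(1−f), so D = Cmin,ss·Vd·(1−f)/f.
D = 24 × 270 × (1−f)/f ≈ 24 × 270 × 0.55441 ≈ 3592.58 mg.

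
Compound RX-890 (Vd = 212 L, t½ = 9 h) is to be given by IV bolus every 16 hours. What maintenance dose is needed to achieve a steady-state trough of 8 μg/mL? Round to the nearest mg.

τ/t½ = 16/9 ≈ 1.7778, so f = (1/2)^(16/9) ≈ 0.291632.
Cmin,ss = (D/Vd)·f/(1−f), so D = Cmin,ss·Vd·(1−f)/f.
D = 8 × 212 × (1−f)/f ≈ 8 × 212 × 2.42898 ≈ 4119.55 mg.

4120 mg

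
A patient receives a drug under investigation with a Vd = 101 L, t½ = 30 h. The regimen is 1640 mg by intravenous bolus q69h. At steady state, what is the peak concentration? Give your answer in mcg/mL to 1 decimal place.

20.4 mcg/mL

Over one 69-h interval, 69/30 ≈ 2.3 half-lives elapse, leaving f ≈ 0.2031 of each dose.
At steady state, accumulation factor R = 1/(1 − e^(−kτ)) ≈ 1.2549.
Each bolus raises the concentration by D/Vd = 1640/101 ≈ 16.238 mcg/mL.
Steady-state peak Cmax,ss = C₀·R ≈ 16.238 × 1.2549 ≈ 20.377 mcg/mL.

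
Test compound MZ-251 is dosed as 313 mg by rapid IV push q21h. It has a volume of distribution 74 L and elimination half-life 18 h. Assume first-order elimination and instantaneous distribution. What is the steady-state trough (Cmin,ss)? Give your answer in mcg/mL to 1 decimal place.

Over one 21-h interval, 21/18 ≈ 1.1667 half-lives elapse, leaving f ≈ 0.4454 of each dose.
At steady state, accumulation factor R = 1/(1 − e^(−kτ)) ≈ 1.8031.
Single-dose peak C₀ = D/Vd = 313/74 ≈ 4.230 mcg/mL.
Steady-state peak Cmax,ss = C₀·R ≈ 4.230 × 1.8031 ≈ 7.627 mcg/mL.
Steady-state trough Cmin,ss = Cmax,ss·f ≈ 7.627 × 0.4454 ≈ 3.397 mcg/mL.

3.4 mcg/mL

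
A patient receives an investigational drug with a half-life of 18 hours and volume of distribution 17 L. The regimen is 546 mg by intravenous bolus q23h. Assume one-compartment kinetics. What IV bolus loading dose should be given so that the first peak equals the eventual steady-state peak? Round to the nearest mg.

f = (1/2)^(23/18) ≈ 0.412430; accumulation ratio R = 1/(1−f) ≈ 1.70192.
Loading dose to hit Cmax,ss on first dose: D_load = D_maint·R ≈ 546 × 1.70192 ≈ 929.25 mg.

929 mg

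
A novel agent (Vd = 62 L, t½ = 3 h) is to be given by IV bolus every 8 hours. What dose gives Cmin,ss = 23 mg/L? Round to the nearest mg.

τ/t½ = 8/3 ≈ 2.6667, so f = (1/2)^(8/3) ≈ 0.157490.
Cmin,ss = (D/Vd)·f/(1−f), so D = Cmin,ss·Vd·(1−f)/f.
D = 23 × 62 × (1−f)/f ≈ 23 × 62 × 5.34961 ≈ 7628.54 mg.

7629 mg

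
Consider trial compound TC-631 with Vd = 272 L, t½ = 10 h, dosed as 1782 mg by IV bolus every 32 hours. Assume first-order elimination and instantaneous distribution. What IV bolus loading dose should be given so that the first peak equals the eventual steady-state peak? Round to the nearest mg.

f = (1/2)^(32/10) ≈ 0.108819; accumulation ratio R = 1/(1−f) ≈ 1.12211.
Loading dose to hit Cmax,ss on first dose: D_load = D_maint·R ≈ 1782 × 1.12211 ≈ 1999.60 mg.

2000 mg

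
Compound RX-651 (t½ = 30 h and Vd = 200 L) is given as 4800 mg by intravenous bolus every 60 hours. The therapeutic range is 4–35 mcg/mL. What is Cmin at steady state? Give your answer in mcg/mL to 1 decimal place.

The dosing interval is 2 half-lives, so f = 2^(−2) = 0.25.
At steady state, R = 1/(1 − 0.25) = 4/3.
Single-dose peak C₀ = D/Vd = 4800/200 = 24 mcg/mL.
Steady-state peak Cmax,ss = C₀·R = 24 × 4/3 ≈ 32.000 mcg/mL.
Steady-state trough Cmin,ss = Cmax,ss·f ≈ 32.000 × 0.25 ≈ 8.000 mcg/mL.
Trough 8.0 mcg/mL vs MEC 4 mcg/mL: adequate.

8.0 mcg/mL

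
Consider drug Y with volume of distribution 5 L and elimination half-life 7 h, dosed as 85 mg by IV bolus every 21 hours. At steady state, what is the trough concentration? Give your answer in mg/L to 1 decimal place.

2.4 mg/L

The dosing interval is 3 half-lives, so f = 2^(−3) = 0.125.
Accumulation ratio R = 1/(1 − f) = 1/0.875 = 8/7.
Single-dose peak C₀ = D/Vd = 85/5 = 17 mg/L.
Steady-state peak Cmax,ss = C₀·R = 17 × 8/7 ≈ 19.429 mg/L.
Steady-state trough Cmin,ss = Cmax,ss·f ≈ 19.429 × 0.125 ≈ 2.429 mg/L.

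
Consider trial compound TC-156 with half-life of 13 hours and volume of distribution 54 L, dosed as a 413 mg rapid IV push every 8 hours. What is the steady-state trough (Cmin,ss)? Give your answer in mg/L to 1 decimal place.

k = ln2/t½ = ln2/13 ≈ 0.053319 h⁻¹; fraction remaining f = e^(−kτ) = e^(−0.053319×8) ≈ 0.6528.
At steady state, accumulation factor R = 1/(1 − e^(−kτ)) ≈ 2.8802.
Single-dose peak C₀ = D/Vd = 413/54 ≈ 7.648 mg/L.
Cmax,ss = C₀/(1 − f) ≈ 7.648/0.3472 ≈ 22.028 mg/L.
Steady-state trough Cmin,ss = Cmax,ss·f ≈ 22.028 × 0.6528 ≈ 14.380 mg/L.

14.4 mg/L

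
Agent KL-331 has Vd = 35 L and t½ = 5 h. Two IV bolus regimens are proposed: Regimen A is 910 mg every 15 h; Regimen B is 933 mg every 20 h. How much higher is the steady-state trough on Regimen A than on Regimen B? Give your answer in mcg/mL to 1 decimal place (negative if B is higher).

Regimen A: f = (1/2)^(15/5) ≈ 0.1250; Cmin,ss = (910/35)·f/(1−f) ≈ 3.714 mcg/mL.
Regimen B: f = (1/2)^(20/5) ≈ 0.0625; Cmin,ss = (933/35)·f/(1−f) ≈ 1.777 mcg/mL.
Difference ≈ 3.714 − 1.777 ≈ 1.937 mcg/mL.

1.9 mcg/mL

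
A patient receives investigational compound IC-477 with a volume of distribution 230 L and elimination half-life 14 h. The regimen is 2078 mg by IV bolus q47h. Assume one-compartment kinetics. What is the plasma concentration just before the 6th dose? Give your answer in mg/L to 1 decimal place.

1.0 mg/L

f = (1/2)^(τ/t½) = (1/2)^(47/14) ≈ 0.0976.
C₀ = D/Vd = 2078/230 ≈ 9.035 mg/L.
Before the 6th dose, 5 doses have been given. Superposition: Cmin = C₀·(f + f² + … + f^5).
≈ 9.035 × (0.0976 + 0.0095 + 0.0009 + 0.0001 + 0.0000) ≈ 9.035 × 0.1081 ≈ 0.977 mg/L.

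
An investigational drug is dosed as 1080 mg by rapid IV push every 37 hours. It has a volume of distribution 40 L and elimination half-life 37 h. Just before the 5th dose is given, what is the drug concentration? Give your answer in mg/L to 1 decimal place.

f = (1/2)^(τ/t½) = (1/2)^(37/37) ≈ 0.5000.
C₀ = D/Vd = 1080/40 ≈ 27.000 mg/L.
Before the 5th dose, 4 doses have been given. Superposition: Cmin = C₀·(f + f² + … + f^4).
≈ 27.000 × (0.5000 + 0.2500 + 0.1250 + 0.0625) ≈ 27.000 × 0.9375 ≈ 25.312 mg/L.

25.3 mg/L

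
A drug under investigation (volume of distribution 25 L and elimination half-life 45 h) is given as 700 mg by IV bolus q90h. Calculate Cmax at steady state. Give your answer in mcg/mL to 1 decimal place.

37.3 mcg/mL

τ = 90 h = 2 half-lives, so f = (1/2)^2 = 0.25.
Accumulation ratio R = 1/(1 − f) = 1/0.75 = 4/3.
Single-dose peak C₀ = D/Vd = 700/25 = 28 mcg/mL.
Steady-state peak Cmax,ss = C₀·R = 28 × 4/3 ≈ 37.333 mcg/mL.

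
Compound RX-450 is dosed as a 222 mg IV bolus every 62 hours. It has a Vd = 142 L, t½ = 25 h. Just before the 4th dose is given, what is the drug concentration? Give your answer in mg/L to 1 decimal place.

f = (1/2)^(τ/t½) = (1/2)^(62/25) ≈ 0.1792.
C₀ = D/Vd = 222/142 ≈ 1.563 mg/L.
Before the 4th dose, 3 doses have been given. Superposition: Cmin = C₀·(f + f² + … + f^3).
≈ 1.563 × (0.1792 + 0.0321 + 0.0058) ≈ 1.563 × 0.2171 ≈ 0.339 mg/L.

0.3 mg/L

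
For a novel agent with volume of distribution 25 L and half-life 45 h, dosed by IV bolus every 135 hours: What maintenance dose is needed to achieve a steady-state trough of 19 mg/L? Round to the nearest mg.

3325 mg

τ/t½ = 135/45 ≈ 3, so f = (1/2)^(135/45) ≈ 0.125000.
Cmin,ss = (D/Vd)·f/(1−f), so D = Cmin,ss·Vd·(1−f)/f.
D = 19 × 25 × (1−f)/f ≈ 19 × 25 × 7.00000 ≈ 3325.00 mg.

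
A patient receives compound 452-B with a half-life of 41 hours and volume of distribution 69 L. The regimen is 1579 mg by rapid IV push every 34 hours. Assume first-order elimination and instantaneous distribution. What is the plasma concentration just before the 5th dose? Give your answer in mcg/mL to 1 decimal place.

26.5 mcg/mL

f = (1/2)^(τ/t½) = (1/2)^(34/41) ≈ 0.5628.
C₀ = D/Vd = 1579/69 ≈ 22.884 mcg/mL.
Before the 5th dose, 4 doses have been given. Superposition: Cmin = C₀·(f + f² + … + f^4).
≈ 22.884 × (0.5628 + 0.3167 + 0.1783 + 0.1003) ≈ 22.884 × 1.1581 ≈ 26.502 mcg/mL.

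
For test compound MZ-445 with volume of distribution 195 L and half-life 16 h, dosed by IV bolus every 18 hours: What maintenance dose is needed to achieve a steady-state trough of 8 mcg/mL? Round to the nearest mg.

1842 mg

τ/t½ = 18/16 ≈ 1.125, so f = (1/2)^(18/16) ≈ 0.458502.
Cmin,ss = (D/Vd)·f/(1−f), so D = Cmin,ss·Vd·(1−f)/f.
D = 8 × 195 × (1−f)/f ≈ 8 × 195 × 1.18102 ≈ 1842.39 mg.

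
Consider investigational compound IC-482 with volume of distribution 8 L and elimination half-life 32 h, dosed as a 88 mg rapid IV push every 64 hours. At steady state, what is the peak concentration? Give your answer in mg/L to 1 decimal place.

14.7 mg/L

The dosing interval is 2 half-lives, so f = 2^(−2) = 0.25.
At steady state, R = 1/(1 − 0.25) = 4/3.
Single-dose peak C₀ = D/Vd = 88/8 = 11 mg/L.
Steady-state peak Cmax,ss = C₀·R = 11 × 4/3 ≈ 14.667 mg/L.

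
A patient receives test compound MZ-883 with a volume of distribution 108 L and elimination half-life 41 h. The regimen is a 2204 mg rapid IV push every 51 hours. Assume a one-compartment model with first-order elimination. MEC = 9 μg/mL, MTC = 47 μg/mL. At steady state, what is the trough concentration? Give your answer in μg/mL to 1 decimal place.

14.9 μg/mL

k = ln2/t½ = ln2/41 ≈ 0.016906 h⁻¹; fraction remaining f = e^(−kτ) = e^(−0.016906×51) ≈ 0.4222.
Each bolus raises the concentration by D/Vd = 2204/108 ≈ 20.407 μg/mL.
Steady-state trough Cmin,ss = C₀·f/(1−f) ≈ 20.407 × 0.4222/0.5778 ≈ 14.911 μg/mL.
Trough 14.9 μg/mL vs MEC 9 μg/mL: adequate.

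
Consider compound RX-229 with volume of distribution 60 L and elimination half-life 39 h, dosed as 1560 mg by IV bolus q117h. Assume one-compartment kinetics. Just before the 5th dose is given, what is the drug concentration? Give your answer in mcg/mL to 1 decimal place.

3.7 mcg/mL

f = (1/2)^(τ/t½) = (1/2)^(117/39) ≈ 0.1250.
C₀ = D/Vd = 1560/60 ≈ 26.000 mcg/mL.
Before the 5th dose, 4 doses have been given. Superposition: Cmin = C₀·(f + f² + … + f^4).
≈ 26.000 × (0.1250 + 0.0156 + 0.0020 + 0.0002) ≈ 26.000 × 0.1428 ≈ 3.713 mcg/mL.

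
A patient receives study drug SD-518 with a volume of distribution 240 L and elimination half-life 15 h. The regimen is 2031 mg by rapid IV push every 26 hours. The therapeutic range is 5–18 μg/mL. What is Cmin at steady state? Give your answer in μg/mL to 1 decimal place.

3.6 μg/mL

τ/t½ = 26/15 ≈ 1.7333, so fraction remaining f = (1/2)^(26/15) ≈ 0.3008.
Each bolus raises the concentration by D/Vd = 2031/240 ≈ 8.463 μg/mL.
Steady-state trough Cmin,ss = C₀·f/(1−f) ≈ 8.463 × 0.3008/0.6992 ≈ 3.641 μg/mL.
Trough 3.6 μg/mL vs MEC 5 μg/mL: subtherapeutic.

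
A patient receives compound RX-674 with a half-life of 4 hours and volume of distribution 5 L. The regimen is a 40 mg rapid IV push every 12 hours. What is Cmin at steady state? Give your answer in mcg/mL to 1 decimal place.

The dosing interval is 3 half-lives, so f = 2^(−3) = 0.125.
Accumulation ratio R = 1/(1 − f) = 1/0.875 = 8/7.
Single-dose peak C₀ = D/Vd = 40/5 = 8 mcg/mL.
Steady-state peak Cmax,ss = C₀·R = 8 × 8/7 ≈ 9.143 mcg/mL.
Steady-state trough Cmin,ss = Cmax,ss·f ≈ 9.143 × 0.125 ≈ 1.143 mcg/mL.

1.1 mcg/mL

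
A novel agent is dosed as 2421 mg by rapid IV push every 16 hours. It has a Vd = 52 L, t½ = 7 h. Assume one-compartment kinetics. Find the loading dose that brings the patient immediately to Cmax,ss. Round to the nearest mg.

3046 mg

f = (1/2)^(16/7) ≈ 0.205084; accumulation ratio R = 1/(1−f) ≈ 1.25799.
Loading dose to hit Cmax,ss on first dose: D_load = D_maint·R ≈ 2421 × 1.25799 ≈ 3045.59 mg.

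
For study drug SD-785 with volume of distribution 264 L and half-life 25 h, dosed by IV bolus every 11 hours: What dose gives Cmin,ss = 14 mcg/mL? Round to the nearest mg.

τ/t½ = 11/25 ≈ 0.44, so f = (1/2)^(11/25) ≈ 0.737135.
Cmin,ss = (D/Vd)·f/(1−f), so D = Cmin,ss·Vd·(1−f)/f.
D = 14 × 264 × (1−f)/f ≈ 14 × 264 × 0.35660 ≈ 1317.99 mg.

1318 mg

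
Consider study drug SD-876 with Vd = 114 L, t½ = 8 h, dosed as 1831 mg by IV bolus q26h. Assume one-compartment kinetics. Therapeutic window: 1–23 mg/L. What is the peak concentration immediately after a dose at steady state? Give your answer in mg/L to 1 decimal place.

17.9 mg/L

τ/t½ = 26/8 ≈ 3.25, so fraction remaining f = (1/2)^(26/8) ≈ 0.1051.
At steady state, accumulation factor R = 1/(1 − e^(−kτ)) ≈ 1.1174.
Single-dose peak C₀ = D/Vd = 1831/114 ≈ 16.061 mg/L.
Cmax,ss = C₀/(1 − f) ≈ 16.061/0.8949 ≈ 17.947 mg/L.
Peak 17.9 mg/L vs MTC 23 mg/L: below toxic threshold.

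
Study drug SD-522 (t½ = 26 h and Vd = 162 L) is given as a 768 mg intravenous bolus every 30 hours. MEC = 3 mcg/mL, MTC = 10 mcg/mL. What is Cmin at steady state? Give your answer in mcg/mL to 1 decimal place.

3.9 mcg/mL

k = ln2/t½ = ln2/26 ≈ 0.026660 h⁻¹; fraction remaining f = e^(−kτ) = e^(−0.026660×30) ≈ 0.4494.
At steady state, accumulation factor R = 1/(1 − e^(−kτ)) ≈ 1.8162.
Single-dose peak C₀ = D/Vd = 768/162 ≈ 4.741 mcg/mL.
Cmax,ss = C₀/(1 − f) ≈ 4.741/0.5506 ≈ 8.611 mcg/mL.
Steady-state trough Cmin,ss = Cmax,ss·f ≈ 8.611 × 0.4494 ≈ 3.870 mcg/mL.
Trough 3.9 mcg/mL vs MEC 3 mcg/mL: adequate.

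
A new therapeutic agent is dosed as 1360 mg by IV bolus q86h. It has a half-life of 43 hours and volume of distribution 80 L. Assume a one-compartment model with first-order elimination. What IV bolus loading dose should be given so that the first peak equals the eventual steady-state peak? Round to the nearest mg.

1813 mg

f = (1/2)^(86/43) ≈ 0.250000; accumulation ratio R = 1/(1−f) ≈ 1.33333.
Loading dose to hit Cmax,ss on first dose: D_load = D_maint·R ≈ 1360 × 1.33333 ≈ 1813.33 mg.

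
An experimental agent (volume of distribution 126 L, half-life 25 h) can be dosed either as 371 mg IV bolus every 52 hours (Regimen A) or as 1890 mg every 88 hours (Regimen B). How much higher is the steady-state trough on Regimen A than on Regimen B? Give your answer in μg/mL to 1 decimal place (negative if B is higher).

-0.5 μg/mL

Regimen A: f = (1/2)^(52/25) ≈ 0.2365; Cmin,ss = (371/126)·f/(1−f) ≈ 0.912 μg/mL.
Regimen B: f = (1/2)^(88/25) ≈ 0.0872; Cmin,ss = (1890/126)·f/(1−f) ≈ 1.433 μg/mL.
Difference ≈ 0.912 − 1.433 ≈ -0.521 μg/mL.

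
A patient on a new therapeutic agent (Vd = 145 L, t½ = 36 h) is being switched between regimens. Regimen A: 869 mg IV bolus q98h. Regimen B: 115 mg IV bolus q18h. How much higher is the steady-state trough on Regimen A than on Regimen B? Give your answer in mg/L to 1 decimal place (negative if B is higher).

Regimen A: f = (1/2)^(98/36) ≈ 0.1515; Cmin,ss = (869/145)·f/(1−f) ≈ 1.070 mg/L.
Regimen B: f = (1/2)^(18/36) ≈ 0.7071; Cmin,ss = (115/145)·f/(1−f) ≈ 1.915 mg/L.
Difference ≈ 1.070 − 1.915 ≈ -0.845 mg/L.

-0.8 mg/L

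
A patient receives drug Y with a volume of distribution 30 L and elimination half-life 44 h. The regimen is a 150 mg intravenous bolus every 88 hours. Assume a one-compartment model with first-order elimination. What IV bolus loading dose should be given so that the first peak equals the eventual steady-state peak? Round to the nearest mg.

200 mg

f = (1/2)^(88/44) ≈ 0.250000; accumulation ratio R = 1/(1−f) ≈ 1.33333.
Loading dose to hit Cmax,ss on first dose: D_load = D_maint·R ≈ 150 × 1.33333 ≈ 200.00 mg.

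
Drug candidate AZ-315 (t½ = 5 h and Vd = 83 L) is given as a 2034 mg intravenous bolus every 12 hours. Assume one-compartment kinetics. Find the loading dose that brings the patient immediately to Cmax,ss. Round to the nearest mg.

f = (1/2)^(12/5) ≈ 0.189465; accumulation ratio R = 1/(1−f) ≈ 1.23375.
Loading dose to hit Cmax,ss on first dose: D_load = D_maint·R ≈ 2034 × 1.23375 ≈ 2509.45 mg.

2509 mg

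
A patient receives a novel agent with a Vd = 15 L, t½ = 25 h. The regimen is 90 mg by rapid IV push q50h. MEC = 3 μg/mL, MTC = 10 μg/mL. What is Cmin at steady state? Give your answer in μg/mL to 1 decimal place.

τ = 50 h = 2 half-lives, so f = (1/2)^2 = 0.25.
At steady state, R = 1/(1 − 0.25) = 4/3.
Single-dose peak C₀ = D/Vd = 90/15 = 6 μg/mL.
Steady-state peak Cmax,ss = C₀·R = 6 × 4/3 ≈ 8.000 μg/mL.
Steady-state trough Cmin,ss = Cmax,ss·f ≈ 8.000 × 0.25 ≈ 2.000 μg/mL.
Trough 2.0 μg/mL vs MEC 3 μg/mL: subtherapeutic.

2.0 μg/mL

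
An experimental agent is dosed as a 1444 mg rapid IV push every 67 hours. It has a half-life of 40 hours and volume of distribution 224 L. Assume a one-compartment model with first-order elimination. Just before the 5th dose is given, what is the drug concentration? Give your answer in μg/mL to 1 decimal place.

2.9 μg/mL

f = (1/2)^(τ/t½) = (1/2)^(67/40) ≈ 0.3132.
C₀ = D/Vd = 1444/224 ≈ 6.446 μg/mL.
Before the 5th dose, 4 doses have been given. Superposition: Cmin = C₀·(f + f² + … + f^4).
≈ 6.446 × (0.3132 + 0.0981 + 0.0307 + 0.0096) ≈ 6.446 × 0.4516 ≈ 2.911 μg/mL.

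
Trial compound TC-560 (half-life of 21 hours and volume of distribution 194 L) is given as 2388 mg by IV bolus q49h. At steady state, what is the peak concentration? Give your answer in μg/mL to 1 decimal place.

15.4 μg/mL

τ/t½ = 49/21 ≈ 2.3333, so fraction remaining f = (1/2)^(49/21) ≈ 0.1984.
Accumulation ratio R = 1/(1 − f) ≈ 1/0.8016 ≈ 1.2475.
Each bolus raises the concentration by D/Vd = 2388/194 ≈ 12.309 μg/mL.
Cmax,ss = C₀/(1 − f) ≈ 12.309/0.8016 ≈ 15.356 μg/mL.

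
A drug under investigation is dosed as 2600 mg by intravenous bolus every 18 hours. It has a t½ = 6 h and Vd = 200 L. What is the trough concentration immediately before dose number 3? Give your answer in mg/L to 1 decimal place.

1.8 mg/L

f = (1/2)^(τ/t½) = (1/2)^(18/6) ≈ 0.1250.
C₀ = D/Vd = 2600/200 ≈ 13.000 mg/L.
Before the 3rd dose, 2 doses have been given. Superposition: Cmin = C₀·(f + f²).
≈ 13.000 × (0.1250 + 0.0156) ≈ 13.000 × 0.1406 ≈ 1.828 mg/L.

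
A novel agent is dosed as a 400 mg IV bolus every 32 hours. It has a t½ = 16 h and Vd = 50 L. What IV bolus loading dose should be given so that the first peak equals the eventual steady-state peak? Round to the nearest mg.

533 mg

f = (1/2)^(32/16) ≈ 0.250000; accumulation ratio R = 1/(1−f) ≈ 1.33333.
Loading dose to hit Cmax,ss on first dose: D_load = D_maint·R ≈ 400 × 1.33333 ≈ 533.33 mg.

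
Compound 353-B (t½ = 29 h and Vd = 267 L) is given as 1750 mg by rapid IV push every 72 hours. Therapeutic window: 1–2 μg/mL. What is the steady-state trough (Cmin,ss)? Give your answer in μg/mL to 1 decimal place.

1.4 μg/mL

k = ln2/t½ = ln2/29 ≈ 0.023902 h⁻¹; fraction remaining f = e^(−kτ) = e^(−0.023902×72) ≈ 0.1789.
At steady state, accumulation factor R = 1/(1 − e^(−kτ)) ≈ 1.2179.
Each bolus raises the concentration by D/Vd = 1750/267 ≈ 6.554 μg/mL.
Steady-state peak Cmax,ss = C₀·R ≈ 6.554 × 1.2179 ≈ 7.982 μg/mL.
Steady-state trough Cmin,ss = Cmax,ss·f ≈ 7.982 × 0.1789 ≈ 1.428 μg/mL.
Trough 1.4 μg/mL vs MEC 1 μg/mL: adequate.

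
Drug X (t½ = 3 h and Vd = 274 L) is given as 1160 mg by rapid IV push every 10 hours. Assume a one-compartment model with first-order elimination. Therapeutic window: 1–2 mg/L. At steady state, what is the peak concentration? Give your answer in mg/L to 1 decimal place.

4.7 mg/L

τ/t½ = 10/3 ≈ 3.3333, so fraction remaining f = (1/2)^(10/3) ≈ 0.0992.
At steady state, accumulation factor R = 1/(1 − e^(−kτ)) ≈ 1.1101.
Single-dose peak C₀ = D/Vd = 1160/274 ≈ 4.234 mg/L.
Steady-state peak Cmax,ss = C₀·R ≈ 4.234 × 1.1101 ≈ 4.700 mg/L.
Peak 4.7 mg/L vs MTC 2 mg/L: exceeds toxic threshold.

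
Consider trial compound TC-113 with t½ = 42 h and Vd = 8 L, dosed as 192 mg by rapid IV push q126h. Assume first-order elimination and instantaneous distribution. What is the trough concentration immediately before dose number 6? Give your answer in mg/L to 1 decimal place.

3.4 mg/L

f = (1/2)^(τ/t½) = (1/2)^(126/42) ≈ 0.1250.
C₀ = D/Vd = 192/8 ≈ 24.000 mg/L.
Before the 6th dose, 5 doses have been given. Superposition: Cmin = C₀·(f + f² + … + f^5).
≈ 24.000 × (0.1250 + 0.0156 + 0.0020 + 0.0002 + 0.0000) ≈ 24.000 × 0.1428 ≈ 3.427 mg/L.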